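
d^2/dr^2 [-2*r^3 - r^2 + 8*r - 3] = -12*r - 2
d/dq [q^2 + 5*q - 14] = 2*q + 5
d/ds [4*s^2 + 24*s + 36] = 8*s + 24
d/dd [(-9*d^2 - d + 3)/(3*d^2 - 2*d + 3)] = 3*(7*d^2 - 24*d + 1)/(9*d^4 - 12*d^3 + 22*d^2 - 12*d + 9)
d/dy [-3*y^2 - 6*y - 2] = -6*y - 6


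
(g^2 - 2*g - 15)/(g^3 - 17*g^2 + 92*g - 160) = (g + 3)/(g^2 - 12*g + 32)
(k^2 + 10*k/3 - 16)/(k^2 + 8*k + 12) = (k - 8/3)/(k + 2)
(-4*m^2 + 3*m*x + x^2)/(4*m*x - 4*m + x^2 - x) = (-m + x)/(x - 1)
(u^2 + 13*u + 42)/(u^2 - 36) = (u + 7)/(u - 6)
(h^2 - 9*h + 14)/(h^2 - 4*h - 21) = (h - 2)/(h + 3)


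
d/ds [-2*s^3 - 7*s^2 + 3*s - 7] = -6*s^2 - 14*s + 3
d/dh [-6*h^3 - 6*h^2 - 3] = 6*h*(-3*h - 2)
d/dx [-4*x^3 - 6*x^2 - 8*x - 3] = -12*x^2 - 12*x - 8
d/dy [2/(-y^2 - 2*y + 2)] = 4*(y + 1)/(y^2 + 2*y - 2)^2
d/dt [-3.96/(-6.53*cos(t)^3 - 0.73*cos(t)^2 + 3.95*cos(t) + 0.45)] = (77.5764*cos(t)^2 + 5.7816*cos(t) - 15.642)*sin(t)/(6.53*cos(t)^3 + 0.73*cos(t)^2 - 3.95*cos(t) - 0.45)^2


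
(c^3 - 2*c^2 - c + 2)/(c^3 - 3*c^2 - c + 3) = (c - 2)/(c - 3)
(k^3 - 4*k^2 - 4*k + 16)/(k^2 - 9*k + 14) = (k^2 - 2*k - 8)/(k - 7)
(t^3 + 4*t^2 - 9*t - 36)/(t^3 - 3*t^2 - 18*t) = (t^2 + t - 12)/(t*(t - 6))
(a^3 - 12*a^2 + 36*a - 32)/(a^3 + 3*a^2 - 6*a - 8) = (a^2 - 10*a + 16)/(a^2 + 5*a + 4)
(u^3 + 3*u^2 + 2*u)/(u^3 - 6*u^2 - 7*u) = (u + 2)/(u - 7)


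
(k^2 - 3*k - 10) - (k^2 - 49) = 39 - 3*k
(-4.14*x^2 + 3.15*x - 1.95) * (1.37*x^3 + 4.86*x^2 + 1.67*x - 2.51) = -5.6718*x^5 - 15.8049*x^4 + 5.7237*x^3 + 6.1749*x^2 - 11.163*x + 4.8945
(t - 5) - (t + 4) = -9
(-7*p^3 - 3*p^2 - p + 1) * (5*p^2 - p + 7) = -35*p^5 - 8*p^4 - 51*p^3 - 15*p^2 - 8*p + 7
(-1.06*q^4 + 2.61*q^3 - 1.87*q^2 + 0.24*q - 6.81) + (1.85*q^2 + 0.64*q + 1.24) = -1.06*q^4 + 2.61*q^3 - 0.02*q^2 + 0.88*q - 5.57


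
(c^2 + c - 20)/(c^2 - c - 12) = (c + 5)/(c + 3)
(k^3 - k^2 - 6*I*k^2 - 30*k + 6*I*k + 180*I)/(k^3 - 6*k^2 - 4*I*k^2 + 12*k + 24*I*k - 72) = (k + 5)/(k + 2*I)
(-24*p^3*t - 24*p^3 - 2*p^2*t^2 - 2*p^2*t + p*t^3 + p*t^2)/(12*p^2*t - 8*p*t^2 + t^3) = p*(-4*p*t - 4*p - t^2 - t)/(t*(2*p - t))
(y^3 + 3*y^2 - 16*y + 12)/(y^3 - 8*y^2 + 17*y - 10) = (y + 6)/(y - 5)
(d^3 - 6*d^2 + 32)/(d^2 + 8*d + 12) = (d^2 - 8*d + 16)/(d + 6)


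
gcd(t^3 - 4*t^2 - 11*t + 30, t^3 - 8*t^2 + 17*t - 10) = t^2 - 7*t + 10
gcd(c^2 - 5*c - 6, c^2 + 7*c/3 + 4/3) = c + 1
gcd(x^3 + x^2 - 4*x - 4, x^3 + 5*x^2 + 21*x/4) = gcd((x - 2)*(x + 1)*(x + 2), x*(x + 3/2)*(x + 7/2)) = 1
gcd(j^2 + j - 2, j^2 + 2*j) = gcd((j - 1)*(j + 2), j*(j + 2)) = j + 2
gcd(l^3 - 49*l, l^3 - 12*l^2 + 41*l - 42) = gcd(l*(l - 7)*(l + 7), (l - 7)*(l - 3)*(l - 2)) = l - 7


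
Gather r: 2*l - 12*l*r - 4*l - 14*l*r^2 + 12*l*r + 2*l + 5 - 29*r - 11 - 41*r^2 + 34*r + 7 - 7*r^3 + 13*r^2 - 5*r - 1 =-7*r^3 + r^2*(-14*l - 28)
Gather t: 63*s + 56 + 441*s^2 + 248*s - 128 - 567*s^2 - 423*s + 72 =-126*s^2 - 112*s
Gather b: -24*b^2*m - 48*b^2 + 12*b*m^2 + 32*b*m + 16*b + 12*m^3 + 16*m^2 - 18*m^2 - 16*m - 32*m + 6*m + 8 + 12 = b^2*(-24*m - 48) + b*(12*m^2 + 32*m + 16) + 12*m^3 - 2*m^2 - 42*m + 20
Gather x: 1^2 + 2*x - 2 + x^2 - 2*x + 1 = x^2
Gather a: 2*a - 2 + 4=2*a + 2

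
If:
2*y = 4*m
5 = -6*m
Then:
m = -5/6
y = -5/3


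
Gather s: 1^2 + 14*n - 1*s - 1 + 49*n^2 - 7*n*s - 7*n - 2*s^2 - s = 49*n^2 + 7*n - 2*s^2 + s*(-7*n - 2)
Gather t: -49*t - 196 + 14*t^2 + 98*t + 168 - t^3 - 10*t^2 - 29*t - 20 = -t^3 + 4*t^2 + 20*t - 48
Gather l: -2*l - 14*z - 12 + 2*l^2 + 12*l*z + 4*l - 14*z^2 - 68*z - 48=2*l^2 + l*(12*z + 2) - 14*z^2 - 82*z - 60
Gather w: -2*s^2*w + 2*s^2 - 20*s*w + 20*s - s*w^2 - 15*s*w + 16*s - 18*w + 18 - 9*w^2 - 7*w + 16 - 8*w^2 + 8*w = 2*s^2 + 36*s + w^2*(-s - 17) + w*(-2*s^2 - 35*s - 17) + 34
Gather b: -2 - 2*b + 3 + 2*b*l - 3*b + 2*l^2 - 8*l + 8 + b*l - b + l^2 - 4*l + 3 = b*(3*l - 6) + 3*l^2 - 12*l + 12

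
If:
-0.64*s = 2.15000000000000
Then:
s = -3.36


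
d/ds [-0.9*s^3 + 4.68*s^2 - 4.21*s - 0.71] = -2.7*s^2 + 9.36*s - 4.21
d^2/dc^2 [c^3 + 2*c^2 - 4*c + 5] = 6*c + 4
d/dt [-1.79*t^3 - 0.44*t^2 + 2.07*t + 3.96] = -5.37*t^2 - 0.88*t + 2.07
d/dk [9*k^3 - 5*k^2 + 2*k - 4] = 27*k^2 - 10*k + 2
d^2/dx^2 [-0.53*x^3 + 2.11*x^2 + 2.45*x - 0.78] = 4.22 - 3.18*x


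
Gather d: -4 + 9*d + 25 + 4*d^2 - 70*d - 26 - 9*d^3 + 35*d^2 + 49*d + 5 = -9*d^3 + 39*d^2 - 12*d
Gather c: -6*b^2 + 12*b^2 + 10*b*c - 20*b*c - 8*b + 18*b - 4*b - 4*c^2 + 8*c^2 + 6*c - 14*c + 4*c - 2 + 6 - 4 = 6*b^2 + 6*b + 4*c^2 + c*(-10*b - 4)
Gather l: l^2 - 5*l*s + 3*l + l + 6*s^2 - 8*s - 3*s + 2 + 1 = l^2 + l*(4 - 5*s) + 6*s^2 - 11*s + 3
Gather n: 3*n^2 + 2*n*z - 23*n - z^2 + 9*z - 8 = 3*n^2 + n*(2*z - 23) - z^2 + 9*z - 8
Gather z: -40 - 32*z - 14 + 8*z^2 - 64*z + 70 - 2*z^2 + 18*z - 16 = 6*z^2 - 78*z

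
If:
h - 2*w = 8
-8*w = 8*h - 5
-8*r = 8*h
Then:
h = 37/12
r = -37/12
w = -59/24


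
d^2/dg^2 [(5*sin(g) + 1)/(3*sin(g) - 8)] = 43*(-3*sin(g)^2 - 8*sin(g) + 6)/(3*sin(g) - 8)^3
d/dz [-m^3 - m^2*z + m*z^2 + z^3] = -m^2 + 2*m*z + 3*z^2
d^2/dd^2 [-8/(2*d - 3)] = -64/(2*d - 3)^3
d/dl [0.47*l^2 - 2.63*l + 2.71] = 0.94*l - 2.63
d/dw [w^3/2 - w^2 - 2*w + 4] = 3*w^2/2 - 2*w - 2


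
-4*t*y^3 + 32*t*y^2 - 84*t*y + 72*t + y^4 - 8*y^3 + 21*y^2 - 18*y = (-4*t + y)*(y - 3)^2*(y - 2)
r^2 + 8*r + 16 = (r + 4)^2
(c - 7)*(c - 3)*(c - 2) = c^3 - 12*c^2 + 41*c - 42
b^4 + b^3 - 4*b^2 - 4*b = b*(b - 2)*(b + 1)*(b + 2)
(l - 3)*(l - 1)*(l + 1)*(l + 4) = l^4 + l^3 - 13*l^2 - l + 12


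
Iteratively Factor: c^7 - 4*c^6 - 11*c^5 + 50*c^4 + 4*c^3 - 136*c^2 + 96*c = (c - 2)*(c^6 - 2*c^5 - 15*c^4 + 20*c^3 + 44*c^2 - 48*c) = (c - 4)*(c - 2)*(c^5 + 2*c^4 - 7*c^3 - 8*c^2 + 12*c) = (c - 4)*(c - 2)*(c + 3)*(c^4 - c^3 - 4*c^2 + 4*c) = (c - 4)*(c - 2)^2*(c + 3)*(c^3 + c^2 - 2*c) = c*(c - 4)*(c - 2)^2*(c + 3)*(c^2 + c - 2) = c*(c - 4)*(c - 2)^2*(c - 1)*(c + 3)*(c + 2)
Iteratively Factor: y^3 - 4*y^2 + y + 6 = (y + 1)*(y^2 - 5*y + 6) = (y - 3)*(y + 1)*(y - 2)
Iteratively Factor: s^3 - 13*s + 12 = (s + 4)*(s^2 - 4*s + 3) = (s - 1)*(s + 4)*(s - 3)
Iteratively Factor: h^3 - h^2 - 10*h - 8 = (h - 4)*(h^2 + 3*h + 2) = (h - 4)*(h + 2)*(h + 1)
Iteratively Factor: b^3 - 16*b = (b - 4)*(b^2 + 4*b) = b*(b - 4)*(b + 4)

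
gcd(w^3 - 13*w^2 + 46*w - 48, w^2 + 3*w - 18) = w - 3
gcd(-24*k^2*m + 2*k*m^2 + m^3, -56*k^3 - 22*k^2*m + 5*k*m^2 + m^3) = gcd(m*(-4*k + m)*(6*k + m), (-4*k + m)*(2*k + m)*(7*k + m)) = 4*k - m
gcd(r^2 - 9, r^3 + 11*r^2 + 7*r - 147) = r - 3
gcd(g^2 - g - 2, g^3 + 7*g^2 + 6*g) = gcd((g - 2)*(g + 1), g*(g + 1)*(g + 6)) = g + 1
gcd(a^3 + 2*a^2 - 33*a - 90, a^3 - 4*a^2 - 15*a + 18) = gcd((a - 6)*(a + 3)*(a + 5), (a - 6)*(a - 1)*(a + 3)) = a^2 - 3*a - 18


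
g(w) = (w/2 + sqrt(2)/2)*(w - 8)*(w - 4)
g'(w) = (w/2 + sqrt(2)/2)*(w - 8) + (w/2 + sqrt(2)/2)*(w - 4) + (w - 8)*(w - 4)/2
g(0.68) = 25.45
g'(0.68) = 1.01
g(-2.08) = -20.40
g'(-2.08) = 36.02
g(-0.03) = 22.40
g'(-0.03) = 7.83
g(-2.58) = -40.58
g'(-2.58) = 44.81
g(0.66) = 25.43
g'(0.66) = 1.18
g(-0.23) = 20.61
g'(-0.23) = 10.03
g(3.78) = 2.41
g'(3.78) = -11.07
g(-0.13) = 21.56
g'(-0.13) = 8.92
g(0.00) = 22.63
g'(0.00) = 7.51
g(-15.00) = -2968.49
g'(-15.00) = 503.80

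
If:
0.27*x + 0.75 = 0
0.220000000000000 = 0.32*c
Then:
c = 0.69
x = -2.78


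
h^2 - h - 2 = (h - 2)*(h + 1)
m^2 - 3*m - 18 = (m - 6)*(m + 3)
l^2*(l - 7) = l^3 - 7*l^2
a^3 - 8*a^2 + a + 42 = (a - 7)*(a - 3)*(a + 2)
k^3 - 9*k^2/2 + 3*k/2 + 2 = (k - 4)*(k - 1)*(k + 1/2)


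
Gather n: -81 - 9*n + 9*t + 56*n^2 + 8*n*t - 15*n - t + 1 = 56*n^2 + n*(8*t - 24) + 8*t - 80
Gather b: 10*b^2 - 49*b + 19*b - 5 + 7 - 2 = 10*b^2 - 30*b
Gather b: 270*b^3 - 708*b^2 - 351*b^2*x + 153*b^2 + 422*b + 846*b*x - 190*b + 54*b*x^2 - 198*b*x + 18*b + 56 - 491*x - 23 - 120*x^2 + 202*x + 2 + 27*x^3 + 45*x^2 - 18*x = 270*b^3 + b^2*(-351*x - 555) + b*(54*x^2 + 648*x + 250) + 27*x^3 - 75*x^2 - 307*x + 35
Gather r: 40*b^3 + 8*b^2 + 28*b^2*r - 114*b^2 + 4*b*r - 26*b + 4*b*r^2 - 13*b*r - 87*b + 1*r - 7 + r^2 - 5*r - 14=40*b^3 - 106*b^2 - 113*b + r^2*(4*b + 1) + r*(28*b^2 - 9*b - 4) - 21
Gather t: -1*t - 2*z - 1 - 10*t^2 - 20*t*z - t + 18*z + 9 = -10*t^2 + t*(-20*z - 2) + 16*z + 8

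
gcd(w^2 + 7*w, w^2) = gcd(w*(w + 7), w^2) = w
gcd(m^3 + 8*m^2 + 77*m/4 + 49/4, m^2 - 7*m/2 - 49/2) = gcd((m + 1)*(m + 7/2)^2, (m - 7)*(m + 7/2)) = m + 7/2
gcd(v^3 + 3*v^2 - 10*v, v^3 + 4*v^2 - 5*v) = v^2 + 5*v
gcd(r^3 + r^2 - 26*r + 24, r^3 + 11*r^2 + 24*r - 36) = r^2 + 5*r - 6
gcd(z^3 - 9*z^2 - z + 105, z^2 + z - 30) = z - 5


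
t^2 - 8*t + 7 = (t - 7)*(t - 1)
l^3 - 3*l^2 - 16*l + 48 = (l - 4)*(l - 3)*(l + 4)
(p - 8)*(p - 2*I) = p^2 - 8*p - 2*I*p + 16*I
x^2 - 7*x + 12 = (x - 4)*(x - 3)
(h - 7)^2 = h^2 - 14*h + 49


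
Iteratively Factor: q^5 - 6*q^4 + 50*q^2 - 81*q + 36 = (q - 4)*(q^4 - 2*q^3 - 8*q^2 + 18*q - 9) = (q - 4)*(q - 3)*(q^3 + q^2 - 5*q + 3) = (q - 4)*(q - 3)*(q + 3)*(q^2 - 2*q + 1) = (q - 4)*(q - 3)*(q - 1)*(q + 3)*(q - 1)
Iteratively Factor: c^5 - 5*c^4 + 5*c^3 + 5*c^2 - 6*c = (c)*(c^4 - 5*c^3 + 5*c^2 + 5*c - 6) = c*(c - 2)*(c^3 - 3*c^2 - c + 3) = c*(c - 3)*(c - 2)*(c^2 - 1) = c*(c - 3)*(c - 2)*(c + 1)*(c - 1)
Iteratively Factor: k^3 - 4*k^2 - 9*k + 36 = (k + 3)*(k^2 - 7*k + 12) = (k - 4)*(k + 3)*(k - 3)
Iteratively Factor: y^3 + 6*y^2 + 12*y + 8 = (y + 2)*(y^2 + 4*y + 4) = (y + 2)^2*(y + 2)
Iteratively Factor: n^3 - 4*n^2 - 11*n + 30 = (n - 5)*(n^2 + n - 6) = (n - 5)*(n - 2)*(n + 3)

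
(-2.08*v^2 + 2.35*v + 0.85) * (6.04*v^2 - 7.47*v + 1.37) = -12.5632*v^4 + 29.7316*v^3 - 15.2701*v^2 - 3.13*v + 1.1645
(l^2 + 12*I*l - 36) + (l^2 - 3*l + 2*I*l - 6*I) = 2*l^2 - 3*l + 14*I*l - 36 - 6*I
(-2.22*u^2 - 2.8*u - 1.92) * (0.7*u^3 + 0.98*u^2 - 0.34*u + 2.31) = -1.554*u^5 - 4.1356*u^4 - 3.3332*u^3 - 6.0578*u^2 - 5.8152*u - 4.4352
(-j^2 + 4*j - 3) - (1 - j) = -j^2 + 5*j - 4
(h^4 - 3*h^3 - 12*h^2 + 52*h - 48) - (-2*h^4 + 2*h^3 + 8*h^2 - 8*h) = 3*h^4 - 5*h^3 - 20*h^2 + 60*h - 48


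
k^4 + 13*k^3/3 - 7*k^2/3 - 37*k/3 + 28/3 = (k - 1)^2*(k + 7/3)*(k + 4)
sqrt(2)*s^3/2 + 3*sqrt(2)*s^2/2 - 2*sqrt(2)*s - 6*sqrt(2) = (s - 2)*(s + 3)*(sqrt(2)*s/2 + sqrt(2))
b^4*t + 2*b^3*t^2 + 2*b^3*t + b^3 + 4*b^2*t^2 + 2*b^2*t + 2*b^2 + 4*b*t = b*(b + 2)*(b + 2*t)*(b*t + 1)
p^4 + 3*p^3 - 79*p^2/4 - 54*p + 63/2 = (p - 1/2)*(p + 7/2)*(p - 3*sqrt(2))*(p + 3*sqrt(2))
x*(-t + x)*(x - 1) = -t*x^2 + t*x + x^3 - x^2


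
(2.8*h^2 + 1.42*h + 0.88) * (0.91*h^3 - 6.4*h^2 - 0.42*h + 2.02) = 2.548*h^5 - 16.6278*h^4 - 9.4632*h^3 - 0.572400000000001*h^2 + 2.4988*h + 1.7776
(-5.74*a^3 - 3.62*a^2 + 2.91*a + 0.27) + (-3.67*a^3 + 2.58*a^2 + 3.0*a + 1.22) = -9.41*a^3 - 1.04*a^2 + 5.91*a + 1.49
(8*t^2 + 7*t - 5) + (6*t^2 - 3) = 14*t^2 + 7*t - 8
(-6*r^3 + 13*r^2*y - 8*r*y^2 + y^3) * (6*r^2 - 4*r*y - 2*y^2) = -36*r^5 + 102*r^4*y - 88*r^3*y^2 + 12*r^2*y^3 + 12*r*y^4 - 2*y^5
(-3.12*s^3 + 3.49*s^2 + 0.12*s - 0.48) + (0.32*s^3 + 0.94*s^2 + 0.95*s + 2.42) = -2.8*s^3 + 4.43*s^2 + 1.07*s + 1.94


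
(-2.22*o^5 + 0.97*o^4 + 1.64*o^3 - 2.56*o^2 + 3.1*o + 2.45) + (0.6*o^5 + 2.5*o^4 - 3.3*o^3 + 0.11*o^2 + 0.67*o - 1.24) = -1.62*o^5 + 3.47*o^4 - 1.66*o^3 - 2.45*o^2 + 3.77*o + 1.21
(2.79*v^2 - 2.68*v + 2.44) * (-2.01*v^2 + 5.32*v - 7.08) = -5.6079*v^4 + 20.2296*v^3 - 38.9152*v^2 + 31.9552*v - 17.2752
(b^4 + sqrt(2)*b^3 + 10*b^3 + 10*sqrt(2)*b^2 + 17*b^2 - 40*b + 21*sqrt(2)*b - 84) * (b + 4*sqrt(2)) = b^5 + 5*sqrt(2)*b^4 + 10*b^4 + 25*b^3 + 50*sqrt(2)*b^3 + 40*b^2 + 89*sqrt(2)*b^2 - 160*sqrt(2)*b + 84*b - 336*sqrt(2)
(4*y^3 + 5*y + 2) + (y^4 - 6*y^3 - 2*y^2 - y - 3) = y^4 - 2*y^3 - 2*y^2 + 4*y - 1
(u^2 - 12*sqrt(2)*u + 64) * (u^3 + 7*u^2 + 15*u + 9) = u^5 - 12*sqrt(2)*u^4 + 7*u^4 - 84*sqrt(2)*u^3 + 79*u^3 - 180*sqrt(2)*u^2 + 457*u^2 - 108*sqrt(2)*u + 960*u + 576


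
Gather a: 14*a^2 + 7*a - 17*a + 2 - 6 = 14*a^2 - 10*a - 4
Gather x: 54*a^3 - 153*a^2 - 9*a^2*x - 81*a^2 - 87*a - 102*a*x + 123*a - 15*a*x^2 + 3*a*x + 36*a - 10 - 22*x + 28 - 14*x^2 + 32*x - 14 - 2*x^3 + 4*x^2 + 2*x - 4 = 54*a^3 - 234*a^2 + 72*a - 2*x^3 + x^2*(-15*a - 10) + x*(-9*a^2 - 99*a + 12)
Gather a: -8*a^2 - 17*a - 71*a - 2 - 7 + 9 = -8*a^2 - 88*a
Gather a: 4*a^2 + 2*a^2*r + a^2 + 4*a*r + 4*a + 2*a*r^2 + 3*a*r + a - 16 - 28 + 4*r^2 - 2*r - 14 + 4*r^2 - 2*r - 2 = a^2*(2*r + 5) + a*(2*r^2 + 7*r + 5) + 8*r^2 - 4*r - 60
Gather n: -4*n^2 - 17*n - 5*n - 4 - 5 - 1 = -4*n^2 - 22*n - 10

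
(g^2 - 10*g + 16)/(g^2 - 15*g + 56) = (g - 2)/(g - 7)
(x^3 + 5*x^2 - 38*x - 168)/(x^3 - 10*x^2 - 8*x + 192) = (x + 7)/(x - 8)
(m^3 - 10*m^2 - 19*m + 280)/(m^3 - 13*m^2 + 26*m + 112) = (m + 5)/(m + 2)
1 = 1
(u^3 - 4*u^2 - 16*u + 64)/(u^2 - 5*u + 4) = (u^2 - 16)/(u - 1)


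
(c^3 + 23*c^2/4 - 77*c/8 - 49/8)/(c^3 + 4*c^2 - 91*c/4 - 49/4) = (4*c - 7)/(2*(2*c - 7))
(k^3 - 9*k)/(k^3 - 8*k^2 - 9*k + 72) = k/(k - 8)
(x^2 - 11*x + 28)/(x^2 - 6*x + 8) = (x - 7)/(x - 2)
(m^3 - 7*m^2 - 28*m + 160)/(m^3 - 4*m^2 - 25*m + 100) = (m - 8)/(m - 5)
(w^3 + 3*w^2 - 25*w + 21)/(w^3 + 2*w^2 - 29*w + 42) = (w - 1)/(w - 2)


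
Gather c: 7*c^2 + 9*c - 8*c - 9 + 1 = 7*c^2 + c - 8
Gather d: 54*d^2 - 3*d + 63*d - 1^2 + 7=54*d^2 + 60*d + 6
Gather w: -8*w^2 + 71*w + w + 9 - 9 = -8*w^2 + 72*w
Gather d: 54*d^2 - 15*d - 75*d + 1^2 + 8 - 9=54*d^2 - 90*d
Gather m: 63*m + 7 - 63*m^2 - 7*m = -63*m^2 + 56*m + 7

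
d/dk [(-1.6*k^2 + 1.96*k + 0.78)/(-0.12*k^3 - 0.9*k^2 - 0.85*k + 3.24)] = (-0.192*k^4 + 0.4704*k^3 + 3.4048*k^2 - 8.964*k + 7.0134)/(0.0144*k^6 + 0.216*k^5 + 1.014*k^4 + 0.7524*k^3 - 5.1095*k^2 - 5.508*k + 10.4976)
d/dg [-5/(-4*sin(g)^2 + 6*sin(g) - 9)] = 10*(3 - 4*sin(g))*cos(g)/(4*sin(g)^2 - 6*sin(g) + 9)^2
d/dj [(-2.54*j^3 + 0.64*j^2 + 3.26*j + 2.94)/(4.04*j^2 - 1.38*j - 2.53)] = (-10.2616*j^4 + 7.0104*j^3 + 5.225*j^2 - 26.9936*j - 4.1906)/(16.3216*j^4 - 11.1504*j^3 - 18.538*j^2 + 6.9828*j + 6.4009)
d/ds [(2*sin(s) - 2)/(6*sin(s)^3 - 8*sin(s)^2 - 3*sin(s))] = 2*(-12*sin(s)^3 + 26*sin(s)^2 - 16*sin(s) - 3)*cos(s)/((8*sin(s) + 3*cos(2*s))^2*sin(s)^2)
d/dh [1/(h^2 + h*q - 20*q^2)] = (-2*h - q)/(h^2 + h*q - 20*q^2)^2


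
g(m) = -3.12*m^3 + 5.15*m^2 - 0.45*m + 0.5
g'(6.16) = -292.17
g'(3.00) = -53.79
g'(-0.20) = -2.88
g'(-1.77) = -48.00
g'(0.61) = 2.35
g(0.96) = 2.05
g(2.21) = -9.02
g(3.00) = -38.74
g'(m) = -9.36*m^2 + 10.3*m - 0.45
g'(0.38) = 2.11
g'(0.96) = 0.81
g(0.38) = 0.90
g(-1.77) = 34.73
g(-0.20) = 0.82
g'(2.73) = -42.09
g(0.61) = 1.43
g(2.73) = -25.83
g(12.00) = -4654.66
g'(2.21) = -23.40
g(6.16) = -536.14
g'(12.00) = -1224.69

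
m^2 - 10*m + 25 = (m - 5)^2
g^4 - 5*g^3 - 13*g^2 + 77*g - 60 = (g - 5)*(g - 3)*(g - 1)*(g + 4)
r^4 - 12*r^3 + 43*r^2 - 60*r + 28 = (r - 7)*(r - 2)^2*(r - 1)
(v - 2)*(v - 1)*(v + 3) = v^3 - 7*v + 6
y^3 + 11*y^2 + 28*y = y*(y + 4)*(y + 7)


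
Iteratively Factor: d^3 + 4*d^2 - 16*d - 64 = (d - 4)*(d^2 + 8*d + 16) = (d - 4)*(d + 4)*(d + 4)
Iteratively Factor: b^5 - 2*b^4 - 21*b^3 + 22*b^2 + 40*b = (b + 4)*(b^4 - 6*b^3 + 3*b^2 + 10*b) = (b + 1)*(b + 4)*(b^3 - 7*b^2 + 10*b) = b*(b + 1)*(b + 4)*(b^2 - 7*b + 10) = b*(b - 2)*(b + 1)*(b + 4)*(b - 5)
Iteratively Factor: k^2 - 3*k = (k - 3)*(k)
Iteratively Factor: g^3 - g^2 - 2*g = (g - 2)*(g^2 + g) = (g - 2)*(g + 1)*(g)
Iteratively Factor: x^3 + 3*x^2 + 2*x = (x + 2)*(x^2 + x) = (x + 1)*(x + 2)*(x)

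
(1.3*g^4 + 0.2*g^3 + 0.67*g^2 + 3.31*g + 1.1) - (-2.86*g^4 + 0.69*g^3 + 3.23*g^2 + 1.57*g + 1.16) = 4.16*g^4 - 0.49*g^3 - 2.56*g^2 + 1.74*g - 0.0599999999999998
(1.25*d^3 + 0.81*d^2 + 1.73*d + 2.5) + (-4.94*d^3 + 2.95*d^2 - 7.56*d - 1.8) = -3.69*d^3 + 3.76*d^2 - 5.83*d + 0.7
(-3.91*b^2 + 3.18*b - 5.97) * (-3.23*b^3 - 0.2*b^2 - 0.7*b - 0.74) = 12.6293*b^5 - 9.4894*b^4 + 21.3841*b^3 + 1.8614*b^2 + 1.8258*b + 4.4178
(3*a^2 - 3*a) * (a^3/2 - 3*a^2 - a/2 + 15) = 3*a^5/2 - 21*a^4/2 + 15*a^3/2 + 93*a^2/2 - 45*a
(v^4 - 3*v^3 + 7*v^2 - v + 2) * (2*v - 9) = 2*v^5 - 15*v^4 + 41*v^3 - 65*v^2 + 13*v - 18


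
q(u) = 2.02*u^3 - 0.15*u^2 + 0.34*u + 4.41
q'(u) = 6.06*u^2 - 0.3*u + 0.34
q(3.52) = 91.85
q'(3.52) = 74.37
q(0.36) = 4.61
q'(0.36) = 1.02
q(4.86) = 234.40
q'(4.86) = 142.02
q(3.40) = 83.23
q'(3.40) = 69.37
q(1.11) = 7.37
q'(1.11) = 7.47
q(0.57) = 4.93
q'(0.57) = 2.14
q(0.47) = 4.75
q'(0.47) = 1.54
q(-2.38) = -24.48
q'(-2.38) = 35.38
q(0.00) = 4.41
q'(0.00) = 0.34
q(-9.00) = -1483.38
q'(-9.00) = 493.90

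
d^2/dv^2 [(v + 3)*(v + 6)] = 2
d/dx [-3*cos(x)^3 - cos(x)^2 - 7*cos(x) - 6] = (9*cos(x)^2 + 2*cos(x) + 7)*sin(x)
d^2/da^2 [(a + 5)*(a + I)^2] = 6*a + 10 + 4*I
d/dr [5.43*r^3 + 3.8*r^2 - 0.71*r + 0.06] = 16.29*r^2 + 7.6*r - 0.71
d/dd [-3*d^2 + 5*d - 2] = 5 - 6*d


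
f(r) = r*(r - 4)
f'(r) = 2*r - 4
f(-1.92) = 11.37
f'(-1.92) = -7.84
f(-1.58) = 8.82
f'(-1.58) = -7.16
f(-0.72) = 3.40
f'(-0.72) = -5.44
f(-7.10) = 78.81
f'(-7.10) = -18.20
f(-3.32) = 24.30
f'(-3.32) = -10.64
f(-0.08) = 0.33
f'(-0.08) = -4.16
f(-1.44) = 7.83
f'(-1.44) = -6.88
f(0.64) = -2.15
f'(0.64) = -2.72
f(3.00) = -3.00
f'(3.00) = 2.00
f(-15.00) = 285.00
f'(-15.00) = -34.00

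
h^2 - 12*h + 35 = (h - 7)*(h - 5)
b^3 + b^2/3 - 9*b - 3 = (b - 3)*(b + 1/3)*(b + 3)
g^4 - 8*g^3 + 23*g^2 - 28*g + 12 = (g - 3)*(g - 2)^2*(g - 1)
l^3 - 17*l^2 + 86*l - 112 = (l - 8)*(l - 7)*(l - 2)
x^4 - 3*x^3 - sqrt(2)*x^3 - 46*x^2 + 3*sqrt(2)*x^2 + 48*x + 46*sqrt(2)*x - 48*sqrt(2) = (x - 8)*(x - 1)*(x + 6)*(x - sqrt(2))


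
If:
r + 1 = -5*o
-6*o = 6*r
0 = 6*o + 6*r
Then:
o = -1/4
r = 1/4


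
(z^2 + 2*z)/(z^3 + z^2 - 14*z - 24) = z/(z^2 - z - 12)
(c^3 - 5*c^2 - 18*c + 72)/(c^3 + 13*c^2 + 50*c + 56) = (c^2 - 9*c + 18)/(c^2 + 9*c + 14)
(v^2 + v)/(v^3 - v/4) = 4*(v + 1)/(4*v^2 - 1)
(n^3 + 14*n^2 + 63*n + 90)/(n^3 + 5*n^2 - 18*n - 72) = (n + 5)/(n - 4)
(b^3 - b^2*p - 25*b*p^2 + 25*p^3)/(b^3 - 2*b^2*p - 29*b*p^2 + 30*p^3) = (-b + 5*p)/(-b + 6*p)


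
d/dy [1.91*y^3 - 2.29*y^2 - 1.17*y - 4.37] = 5.73*y^2 - 4.58*y - 1.17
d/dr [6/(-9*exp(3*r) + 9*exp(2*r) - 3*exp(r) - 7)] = (162*exp(2*r) - 108*exp(r) + 18)*exp(r)/(9*exp(3*r) - 9*exp(2*r) + 3*exp(r) + 7)^2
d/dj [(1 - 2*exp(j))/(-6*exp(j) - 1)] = 8*exp(j)/(6*exp(j) + 1)^2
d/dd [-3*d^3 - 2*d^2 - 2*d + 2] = -9*d^2 - 4*d - 2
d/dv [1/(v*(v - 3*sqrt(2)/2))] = (-4*v + 3*sqrt(2))/(v^2*(2*v^2 - 6*sqrt(2)*v + 9))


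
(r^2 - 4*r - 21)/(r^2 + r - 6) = (r - 7)/(r - 2)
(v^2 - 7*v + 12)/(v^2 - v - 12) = (v - 3)/(v + 3)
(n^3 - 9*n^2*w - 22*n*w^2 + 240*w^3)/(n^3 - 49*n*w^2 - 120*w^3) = (n - 6*w)/(n + 3*w)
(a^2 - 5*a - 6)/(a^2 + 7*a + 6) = (a - 6)/(a + 6)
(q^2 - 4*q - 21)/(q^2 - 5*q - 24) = (q - 7)/(q - 8)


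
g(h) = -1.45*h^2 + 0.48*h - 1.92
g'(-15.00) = 43.98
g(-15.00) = -335.37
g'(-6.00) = 17.88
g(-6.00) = -57.00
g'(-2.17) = 6.77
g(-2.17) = -9.79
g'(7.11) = -20.14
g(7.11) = -71.81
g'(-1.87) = 5.90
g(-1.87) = -7.89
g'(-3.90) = 11.79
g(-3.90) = -25.85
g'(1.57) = -4.07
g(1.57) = -4.74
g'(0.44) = -0.80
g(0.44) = -1.99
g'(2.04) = -5.44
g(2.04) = -6.98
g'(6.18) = -17.44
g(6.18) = -54.33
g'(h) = 0.48 - 2.9*h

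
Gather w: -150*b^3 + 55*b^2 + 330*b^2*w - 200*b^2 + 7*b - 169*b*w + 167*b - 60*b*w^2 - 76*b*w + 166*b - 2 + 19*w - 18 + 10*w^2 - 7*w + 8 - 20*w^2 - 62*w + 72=-150*b^3 - 145*b^2 + 340*b + w^2*(-60*b - 10) + w*(330*b^2 - 245*b - 50) + 60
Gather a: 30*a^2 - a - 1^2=30*a^2 - a - 1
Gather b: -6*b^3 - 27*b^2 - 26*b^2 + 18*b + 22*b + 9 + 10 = -6*b^3 - 53*b^2 + 40*b + 19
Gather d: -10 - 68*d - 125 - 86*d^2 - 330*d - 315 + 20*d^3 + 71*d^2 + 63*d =20*d^3 - 15*d^2 - 335*d - 450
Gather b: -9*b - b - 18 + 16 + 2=-10*b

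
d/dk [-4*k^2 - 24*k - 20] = -8*k - 24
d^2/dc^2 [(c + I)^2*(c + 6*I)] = 6*c + 16*I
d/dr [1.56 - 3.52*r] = -3.52000000000000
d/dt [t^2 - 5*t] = 2*t - 5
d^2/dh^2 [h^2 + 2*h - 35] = 2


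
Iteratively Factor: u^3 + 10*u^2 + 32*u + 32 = (u + 2)*(u^2 + 8*u + 16) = (u + 2)*(u + 4)*(u + 4)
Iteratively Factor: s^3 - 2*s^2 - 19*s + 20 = (s - 1)*(s^2 - s - 20) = (s - 1)*(s + 4)*(s - 5)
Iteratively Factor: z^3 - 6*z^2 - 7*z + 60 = (z - 4)*(z^2 - 2*z - 15) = (z - 4)*(z + 3)*(z - 5)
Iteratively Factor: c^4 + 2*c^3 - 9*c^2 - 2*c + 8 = (c - 1)*(c^3 + 3*c^2 - 6*c - 8) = (c - 2)*(c - 1)*(c^2 + 5*c + 4) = (c - 2)*(c - 1)*(c + 4)*(c + 1)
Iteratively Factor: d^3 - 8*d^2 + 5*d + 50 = (d + 2)*(d^2 - 10*d + 25) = (d - 5)*(d + 2)*(d - 5)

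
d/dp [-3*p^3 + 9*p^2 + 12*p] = -9*p^2 + 18*p + 12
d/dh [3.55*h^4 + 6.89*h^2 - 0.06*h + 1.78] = 14.2*h^3 + 13.78*h - 0.06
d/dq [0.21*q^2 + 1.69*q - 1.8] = 0.42*q + 1.69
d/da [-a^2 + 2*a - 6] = 2 - 2*a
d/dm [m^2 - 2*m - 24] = 2*m - 2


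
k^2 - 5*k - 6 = (k - 6)*(k + 1)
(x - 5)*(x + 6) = x^2 + x - 30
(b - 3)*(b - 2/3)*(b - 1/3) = b^3 - 4*b^2 + 29*b/9 - 2/3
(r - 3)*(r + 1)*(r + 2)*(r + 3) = r^4 + 3*r^3 - 7*r^2 - 27*r - 18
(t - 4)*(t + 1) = t^2 - 3*t - 4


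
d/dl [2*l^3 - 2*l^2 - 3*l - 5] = 6*l^2 - 4*l - 3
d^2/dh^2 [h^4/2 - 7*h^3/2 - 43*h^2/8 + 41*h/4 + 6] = 6*h^2 - 21*h - 43/4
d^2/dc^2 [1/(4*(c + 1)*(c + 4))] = ((c + 1)^2 + (c + 1)*(c + 4) + (c + 4)^2)/(2*(c + 1)^3*(c + 4)^3)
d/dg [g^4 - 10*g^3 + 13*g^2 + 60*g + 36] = 4*g^3 - 30*g^2 + 26*g + 60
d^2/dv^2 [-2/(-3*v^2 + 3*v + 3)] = 4*(v^2 - v - (2*v - 1)^2 - 1)/(3*(-v^2 + v + 1)^3)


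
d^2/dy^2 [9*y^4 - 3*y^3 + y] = 18*y*(6*y - 1)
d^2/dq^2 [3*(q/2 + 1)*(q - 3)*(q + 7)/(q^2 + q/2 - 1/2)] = 6*(-61*q^3 - 471*q^2 - 327*q - 133)/(8*q^6 + 12*q^5 - 6*q^4 - 11*q^3 + 3*q^2 + 3*q - 1)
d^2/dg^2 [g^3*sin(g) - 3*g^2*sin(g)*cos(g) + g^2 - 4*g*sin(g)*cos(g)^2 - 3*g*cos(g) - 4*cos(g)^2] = -g^3*sin(g) + 6*g^2*sin(2*g) + 6*g^2*cos(g) + 7*g*sin(g) + 9*g*sin(3*g) + 3*g*cos(g) - 12*g*cos(2*g) + 6*sin(g) - 3*sin(2*g) - 2*cos(g) + 8*cos(2*g) - 6*cos(3*g) + 2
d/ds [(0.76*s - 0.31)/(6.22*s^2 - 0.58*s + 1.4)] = (-4.7272*s^2 + 3.8564*s + 0.8842)/(38.6884*s^4 - 7.2152*s^3 + 17.7524*s^2 - 1.624*s + 1.96)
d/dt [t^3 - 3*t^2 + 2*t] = 3*t^2 - 6*t + 2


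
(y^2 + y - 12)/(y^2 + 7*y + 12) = (y - 3)/(y + 3)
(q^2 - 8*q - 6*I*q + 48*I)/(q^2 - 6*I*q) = (q - 8)/q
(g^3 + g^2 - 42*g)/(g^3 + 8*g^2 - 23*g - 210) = g*(g - 6)/(g^2 + g - 30)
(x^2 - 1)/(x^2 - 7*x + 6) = (x + 1)/(x - 6)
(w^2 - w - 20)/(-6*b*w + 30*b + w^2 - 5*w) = (w + 4)/(-6*b + w)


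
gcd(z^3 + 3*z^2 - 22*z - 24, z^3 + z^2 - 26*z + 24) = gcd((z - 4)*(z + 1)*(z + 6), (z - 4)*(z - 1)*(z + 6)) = z^2 + 2*z - 24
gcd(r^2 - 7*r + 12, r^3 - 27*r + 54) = r - 3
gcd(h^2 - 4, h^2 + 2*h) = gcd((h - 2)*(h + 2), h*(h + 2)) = h + 2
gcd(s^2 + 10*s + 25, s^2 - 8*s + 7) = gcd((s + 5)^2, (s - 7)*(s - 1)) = 1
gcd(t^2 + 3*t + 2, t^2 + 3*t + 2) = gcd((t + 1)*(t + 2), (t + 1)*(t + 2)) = t^2 + 3*t + 2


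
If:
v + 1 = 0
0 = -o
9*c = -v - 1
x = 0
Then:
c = 0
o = 0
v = -1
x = 0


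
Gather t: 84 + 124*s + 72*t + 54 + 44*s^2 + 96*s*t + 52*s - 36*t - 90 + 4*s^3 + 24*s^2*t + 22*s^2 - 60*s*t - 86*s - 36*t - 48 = 4*s^3 + 66*s^2 + 90*s + t*(24*s^2 + 36*s)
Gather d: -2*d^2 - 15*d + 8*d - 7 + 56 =-2*d^2 - 7*d + 49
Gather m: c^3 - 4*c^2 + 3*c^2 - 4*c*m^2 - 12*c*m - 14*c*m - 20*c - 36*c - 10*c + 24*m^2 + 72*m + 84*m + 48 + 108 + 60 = c^3 - c^2 - 66*c + m^2*(24 - 4*c) + m*(156 - 26*c) + 216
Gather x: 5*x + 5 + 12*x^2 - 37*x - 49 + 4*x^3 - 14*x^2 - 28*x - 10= 4*x^3 - 2*x^2 - 60*x - 54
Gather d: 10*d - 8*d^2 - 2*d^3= -2*d^3 - 8*d^2 + 10*d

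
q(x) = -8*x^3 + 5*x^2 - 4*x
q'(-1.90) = -109.64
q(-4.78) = 1007.08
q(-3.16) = 315.00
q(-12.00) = 14592.00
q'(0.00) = -4.00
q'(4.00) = -348.00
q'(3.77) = -307.41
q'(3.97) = -342.56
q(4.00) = -448.00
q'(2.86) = -171.71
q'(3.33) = -236.83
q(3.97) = -437.64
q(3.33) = -253.28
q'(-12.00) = -3580.00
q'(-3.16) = -275.25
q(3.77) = -372.68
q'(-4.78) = -600.16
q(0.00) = 0.00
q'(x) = -24*x^2 + 10*x - 4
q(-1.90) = 80.52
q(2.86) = -157.69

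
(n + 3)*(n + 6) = n^2 + 9*n + 18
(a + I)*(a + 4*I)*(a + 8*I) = a^3 + 13*I*a^2 - 44*a - 32*I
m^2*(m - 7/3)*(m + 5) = m^4 + 8*m^3/3 - 35*m^2/3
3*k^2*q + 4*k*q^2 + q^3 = q*(k + q)*(3*k + q)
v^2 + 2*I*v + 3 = (v - I)*(v + 3*I)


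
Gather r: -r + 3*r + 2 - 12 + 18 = 2*r + 8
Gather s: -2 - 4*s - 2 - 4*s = -8*s - 4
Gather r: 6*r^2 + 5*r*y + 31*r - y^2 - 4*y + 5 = 6*r^2 + r*(5*y + 31) - y^2 - 4*y + 5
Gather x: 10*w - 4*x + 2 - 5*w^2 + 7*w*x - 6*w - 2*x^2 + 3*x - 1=-5*w^2 + 4*w - 2*x^2 + x*(7*w - 1) + 1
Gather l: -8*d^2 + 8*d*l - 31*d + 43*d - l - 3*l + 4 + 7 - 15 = -8*d^2 + 12*d + l*(8*d - 4) - 4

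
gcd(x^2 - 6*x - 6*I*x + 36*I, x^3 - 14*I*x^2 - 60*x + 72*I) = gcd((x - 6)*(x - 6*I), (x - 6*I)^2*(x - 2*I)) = x - 6*I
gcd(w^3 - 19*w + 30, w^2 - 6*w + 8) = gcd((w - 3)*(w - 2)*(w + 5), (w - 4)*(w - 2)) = w - 2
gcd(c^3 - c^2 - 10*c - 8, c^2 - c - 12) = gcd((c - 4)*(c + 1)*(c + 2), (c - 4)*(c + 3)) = c - 4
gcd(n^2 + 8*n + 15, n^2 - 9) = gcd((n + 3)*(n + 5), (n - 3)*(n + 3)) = n + 3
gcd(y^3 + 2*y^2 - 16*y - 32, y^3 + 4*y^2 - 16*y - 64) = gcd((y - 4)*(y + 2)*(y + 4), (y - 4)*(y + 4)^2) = y^2 - 16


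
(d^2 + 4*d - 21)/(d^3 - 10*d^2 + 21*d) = (d + 7)/(d*(d - 7))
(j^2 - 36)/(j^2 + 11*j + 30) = (j - 6)/(j + 5)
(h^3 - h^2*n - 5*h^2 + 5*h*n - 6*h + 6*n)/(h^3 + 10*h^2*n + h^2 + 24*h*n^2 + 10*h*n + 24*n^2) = (h^2 - h*n - 6*h + 6*n)/(h^2 + 10*h*n + 24*n^2)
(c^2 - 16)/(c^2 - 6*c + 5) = (c^2 - 16)/(c^2 - 6*c + 5)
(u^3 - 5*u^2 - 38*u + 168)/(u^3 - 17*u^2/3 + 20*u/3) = 3*(u^2 - u - 42)/(u*(3*u - 5))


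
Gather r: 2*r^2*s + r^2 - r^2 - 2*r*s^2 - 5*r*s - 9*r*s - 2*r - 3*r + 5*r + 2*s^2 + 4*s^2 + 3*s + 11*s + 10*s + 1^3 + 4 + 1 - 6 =2*r^2*s + r*(-2*s^2 - 14*s) + 6*s^2 + 24*s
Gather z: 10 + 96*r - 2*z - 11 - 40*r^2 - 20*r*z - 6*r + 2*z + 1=-40*r^2 - 20*r*z + 90*r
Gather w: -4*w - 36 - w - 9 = -5*w - 45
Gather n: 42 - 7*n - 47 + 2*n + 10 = 5 - 5*n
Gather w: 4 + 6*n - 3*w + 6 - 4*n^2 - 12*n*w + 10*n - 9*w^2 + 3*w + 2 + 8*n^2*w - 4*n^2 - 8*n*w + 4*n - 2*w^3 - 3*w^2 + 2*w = -8*n^2 + 20*n - 2*w^3 - 12*w^2 + w*(8*n^2 - 20*n + 2) + 12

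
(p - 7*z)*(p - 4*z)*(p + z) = p^3 - 10*p^2*z + 17*p*z^2 + 28*z^3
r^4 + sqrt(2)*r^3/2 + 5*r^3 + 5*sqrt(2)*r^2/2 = r^2*(r + 5)*(r + sqrt(2)/2)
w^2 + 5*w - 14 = (w - 2)*(w + 7)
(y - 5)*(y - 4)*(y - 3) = y^3 - 12*y^2 + 47*y - 60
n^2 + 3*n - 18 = (n - 3)*(n + 6)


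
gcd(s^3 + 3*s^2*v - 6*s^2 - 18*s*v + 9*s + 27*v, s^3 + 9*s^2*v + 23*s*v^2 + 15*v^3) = s + 3*v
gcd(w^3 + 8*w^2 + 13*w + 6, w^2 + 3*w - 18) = w + 6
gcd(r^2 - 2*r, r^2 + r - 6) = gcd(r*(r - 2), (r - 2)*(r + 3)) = r - 2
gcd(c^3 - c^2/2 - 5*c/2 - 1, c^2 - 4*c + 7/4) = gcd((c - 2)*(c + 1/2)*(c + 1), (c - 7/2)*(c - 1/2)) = 1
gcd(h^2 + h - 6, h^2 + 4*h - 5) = 1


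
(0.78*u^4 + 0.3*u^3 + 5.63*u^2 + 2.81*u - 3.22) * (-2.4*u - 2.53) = -1.872*u^5 - 2.6934*u^4 - 14.271*u^3 - 20.9879*u^2 + 0.6187*u + 8.1466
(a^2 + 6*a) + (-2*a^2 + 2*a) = -a^2 + 8*a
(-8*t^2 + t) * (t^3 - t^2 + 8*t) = -8*t^5 + 9*t^4 - 65*t^3 + 8*t^2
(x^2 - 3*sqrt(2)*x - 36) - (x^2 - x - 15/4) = -3*sqrt(2)*x + x - 129/4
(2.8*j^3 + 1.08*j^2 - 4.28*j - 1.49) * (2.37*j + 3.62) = 6.636*j^4 + 12.6956*j^3 - 6.234*j^2 - 19.0249*j - 5.3938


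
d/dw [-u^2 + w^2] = 2*w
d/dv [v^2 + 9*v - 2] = 2*v + 9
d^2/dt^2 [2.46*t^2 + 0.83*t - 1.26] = 4.92000000000000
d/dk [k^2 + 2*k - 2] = 2*k + 2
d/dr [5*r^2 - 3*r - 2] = 10*r - 3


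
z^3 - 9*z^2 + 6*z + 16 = (z - 8)*(z - 2)*(z + 1)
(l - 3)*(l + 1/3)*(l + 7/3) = l^3 - l^2/3 - 65*l/9 - 7/3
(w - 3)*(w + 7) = w^2 + 4*w - 21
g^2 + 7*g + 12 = (g + 3)*(g + 4)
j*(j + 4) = j^2 + 4*j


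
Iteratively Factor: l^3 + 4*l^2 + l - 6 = (l + 3)*(l^2 + l - 2) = (l - 1)*(l + 3)*(l + 2)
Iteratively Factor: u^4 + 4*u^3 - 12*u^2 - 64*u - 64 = (u + 4)*(u^3 - 12*u - 16) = (u - 4)*(u + 4)*(u^2 + 4*u + 4) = (u - 4)*(u + 2)*(u + 4)*(u + 2)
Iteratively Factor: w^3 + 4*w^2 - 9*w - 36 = (w + 3)*(w^2 + w - 12) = (w + 3)*(w + 4)*(w - 3)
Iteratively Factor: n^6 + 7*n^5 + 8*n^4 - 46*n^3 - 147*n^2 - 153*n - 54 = (n + 3)*(n^5 + 4*n^4 - 4*n^3 - 34*n^2 - 45*n - 18) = (n + 3)^2*(n^4 + n^3 - 7*n^2 - 13*n - 6) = (n + 1)*(n + 3)^2*(n^3 - 7*n - 6) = (n - 3)*(n + 1)*(n + 3)^2*(n^2 + 3*n + 2) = (n - 3)*(n + 1)^2*(n + 3)^2*(n + 2)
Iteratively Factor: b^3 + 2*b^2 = (b + 2)*(b^2) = b*(b + 2)*(b)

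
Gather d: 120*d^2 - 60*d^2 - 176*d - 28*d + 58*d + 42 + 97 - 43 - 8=60*d^2 - 146*d + 88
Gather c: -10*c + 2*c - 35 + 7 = -8*c - 28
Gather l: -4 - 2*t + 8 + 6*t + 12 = 4*t + 16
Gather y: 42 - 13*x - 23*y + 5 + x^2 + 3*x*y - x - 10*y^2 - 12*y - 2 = x^2 - 14*x - 10*y^2 + y*(3*x - 35) + 45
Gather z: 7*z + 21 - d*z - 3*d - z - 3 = -3*d + z*(6 - d) + 18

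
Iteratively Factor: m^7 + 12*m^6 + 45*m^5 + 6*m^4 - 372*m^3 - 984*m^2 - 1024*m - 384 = (m + 4)*(m^6 + 8*m^5 + 13*m^4 - 46*m^3 - 188*m^2 - 232*m - 96) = (m + 2)*(m + 4)*(m^5 + 6*m^4 + m^3 - 48*m^2 - 92*m - 48) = (m + 2)*(m + 4)^2*(m^4 + 2*m^3 - 7*m^2 - 20*m - 12) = (m + 1)*(m + 2)*(m + 4)^2*(m^3 + m^2 - 8*m - 12) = (m + 1)*(m + 2)^2*(m + 4)^2*(m^2 - m - 6) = (m - 3)*(m + 1)*(m + 2)^2*(m + 4)^2*(m + 2)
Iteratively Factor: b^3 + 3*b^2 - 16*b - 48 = (b + 4)*(b^2 - b - 12) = (b + 3)*(b + 4)*(b - 4)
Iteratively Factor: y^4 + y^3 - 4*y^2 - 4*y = (y)*(y^3 + y^2 - 4*y - 4) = y*(y + 1)*(y^2 - 4) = y*(y - 2)*(y + 1)*(y + 2)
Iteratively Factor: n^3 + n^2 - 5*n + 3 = (n + 3)*(n^2 - 2*n + 1) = (n - 1)*(n + 3)*(n - 1)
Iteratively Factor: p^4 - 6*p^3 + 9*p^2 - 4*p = (p - 4)*(p^3 - 2*p^2 + p) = p*(p - 4)*(p^2 - 2*p + 1) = p*(p - 4)*(p - 1)*(p - 1)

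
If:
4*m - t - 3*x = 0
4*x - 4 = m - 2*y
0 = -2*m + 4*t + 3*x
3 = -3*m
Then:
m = -1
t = 2/3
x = -14/9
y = 83/18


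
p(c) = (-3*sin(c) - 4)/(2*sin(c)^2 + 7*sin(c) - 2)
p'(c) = (-4*sin(c)*cos(c) - 7*cos(c))*(-3*sin(c) - 4)/(2*sin(c)^2 + 7*sin(c) - 2)^2 - 3*cos(c)/(2*sin(c)^2 + 7*sin(c) - 2) = (6*sin(c)^2 + 16*sin(c) + 34)*cos(c)/(7*sin(c) - cos(2*c) - 1)^2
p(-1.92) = 0.17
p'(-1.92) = -0.18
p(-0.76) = 0.33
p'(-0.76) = 0.54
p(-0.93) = 0.25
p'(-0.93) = 0.37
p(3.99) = 0.29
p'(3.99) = -0.45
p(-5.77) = -2.85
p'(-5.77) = 10.25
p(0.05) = 2.52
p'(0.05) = 12.85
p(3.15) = 1.93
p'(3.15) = -7.99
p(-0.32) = 0.76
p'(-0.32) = 1.75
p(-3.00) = 1.21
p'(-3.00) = -3.63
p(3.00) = 4.55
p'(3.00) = -38.09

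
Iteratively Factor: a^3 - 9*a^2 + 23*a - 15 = (a - 3)*(a^2 - 6*a + 5) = (a - 5)*(a - 3)*(a - 1)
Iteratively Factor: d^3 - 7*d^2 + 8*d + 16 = (d - 4)*(d^2 - 3*d - 4) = (d - 4)^2*(d + 1)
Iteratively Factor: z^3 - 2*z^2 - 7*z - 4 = (z + 1)*(z^2 - 3*z - 4) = (z - 4)*(z + 1)*(z + 1)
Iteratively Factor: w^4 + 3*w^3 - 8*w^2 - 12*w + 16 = (w - 2)*(w^3 + 5*w^2 + 2*w - 8) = (w - 2)*(w - 1)*(w^2 + 6*w + 8) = (w - 2)*(w - 1)*(w + 2)*(w + 4)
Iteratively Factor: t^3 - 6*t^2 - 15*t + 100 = (t - 5)*(t^2 - t - 20) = (t - 5)*(t + 4)*(t - 5)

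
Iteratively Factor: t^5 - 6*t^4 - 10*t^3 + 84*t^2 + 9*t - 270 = (t + 3)*(t^4 - 9*t^3 + 17*t^2 + 33*t - 90) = (t - 3)*(t + 3)*(t^3 - 6*t^2 - t + 30) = (t - 5)*(t - 3)*(t + 3)*(t^2 - t - 6) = (t - 5)*(t - 3)*(t + 2)*(t + 3)*(t - 3)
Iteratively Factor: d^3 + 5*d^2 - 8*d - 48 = (d - 3)*(d^2 + 8*d + 16) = (d - 3)*(d + 4)*(d + 4)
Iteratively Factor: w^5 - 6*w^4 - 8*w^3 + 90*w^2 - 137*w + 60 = (w - 1)*(w^4 - 5*w^3 - 13*w^2 + 77*w - 60) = (w - 1)*(w + 4)*(w^3 - 9*w^2 + 23*w - 15) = (w - 1)^2*(w + 4)*(w^2 - 8*w + 15) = (w - 3)*(w - 1)^2*(w + 4)*(w - 5)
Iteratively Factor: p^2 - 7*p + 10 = (p - 5)*(p - 2)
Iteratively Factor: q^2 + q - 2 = (q - 1)*(q + 2)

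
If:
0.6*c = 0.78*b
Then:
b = 0.769230769230769*c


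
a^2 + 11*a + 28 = (a + 4)*(a + 7)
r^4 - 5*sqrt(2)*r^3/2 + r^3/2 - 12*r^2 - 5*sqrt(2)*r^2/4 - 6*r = r*(r + 1/2)*(r - 4*sqrt(2))*(r + 3*sqrt(2)/2)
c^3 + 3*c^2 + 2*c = c*(c + 1)*(c + 2)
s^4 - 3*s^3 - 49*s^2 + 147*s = s*(s - 7)*(s - 3)*(s + 7)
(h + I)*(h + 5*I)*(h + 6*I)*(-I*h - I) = -I*h^4 + 12*h^3 - I*h^3 + 12*h^2 + 41*I*h^2 - 30*h + 41*I*h - 30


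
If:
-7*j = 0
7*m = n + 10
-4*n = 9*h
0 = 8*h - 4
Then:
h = 1/2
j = 0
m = 71/56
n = -9/8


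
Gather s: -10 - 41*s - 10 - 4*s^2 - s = -4*s^2 - 42*s - 20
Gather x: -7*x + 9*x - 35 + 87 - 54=2*x - 2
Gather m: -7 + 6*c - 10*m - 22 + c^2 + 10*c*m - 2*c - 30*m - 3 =c^2 + 4*c + m*(10*c - 40) - 32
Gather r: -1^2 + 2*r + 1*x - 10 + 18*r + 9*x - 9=20*r + 10*x - 20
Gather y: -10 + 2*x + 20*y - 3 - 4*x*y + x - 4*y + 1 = 3*x + y*(16 - 4*x) - 12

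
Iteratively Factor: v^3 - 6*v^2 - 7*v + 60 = (v + 3)*(v^2 - 9*v + 20) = (v - 4)*(v + 3)*(v - 5)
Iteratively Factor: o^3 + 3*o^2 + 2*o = (o + 1)*(o^2 + 2*o) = o*(o + 1)*(o + 2)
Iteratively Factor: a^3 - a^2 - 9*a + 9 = (a + 3)*(a^2 - 4*a + 3) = (a - 3)*(a + 3)*(a - 1)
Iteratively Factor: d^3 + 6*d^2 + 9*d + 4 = (d + 1)*(d^2 + 5*d + 4) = (d + 1)^2*(d + 4)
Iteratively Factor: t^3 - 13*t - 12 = (t - 4)*(t^2 + 4*t + 3) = (t - 4)*(t + 1)*(t + 3)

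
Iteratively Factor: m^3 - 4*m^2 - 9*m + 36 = (m - 3)*(m^2 - m - 12) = (m - 4)*(m - 3)*(m + 3)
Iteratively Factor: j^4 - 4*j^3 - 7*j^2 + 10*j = (j + 2)*(j^3 - 6*j^2 + 5*j) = (j - 5)*(j + 2)*(j^2 - j) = (j - 5)*(j - 1)*(j + 2)*(j)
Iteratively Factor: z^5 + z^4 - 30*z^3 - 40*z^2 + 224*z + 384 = (z - 4)*(z^4 + 5*z^3 - 10*z^2 - 80*z - 96) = (z - 4)^2*(z^3 + 9*z^2 + 26*z + 24) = (z - 4)^2*(z + 2)*(z^2 + 7*z + 12) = (z - 4)^2*(z + 2)*(z + 4)*(z + 3)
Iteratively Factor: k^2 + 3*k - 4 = (k + 4)*(k - 1)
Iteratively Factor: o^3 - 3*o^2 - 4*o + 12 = (o + 2)*(o^2 - 5*o + 6) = (o - 2)*(o + 2)*(o - 3)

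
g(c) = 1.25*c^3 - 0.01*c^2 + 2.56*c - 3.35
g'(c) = 3.75*c^2 - 0.02*c + 2.56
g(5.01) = 166.41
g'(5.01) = 96.59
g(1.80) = 8.52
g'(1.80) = 14.67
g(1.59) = 5.72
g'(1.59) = 12.01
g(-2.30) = -24.50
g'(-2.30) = 22.44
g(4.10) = 93.13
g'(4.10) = 65.52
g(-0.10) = -3.61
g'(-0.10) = 2.60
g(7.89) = 630.19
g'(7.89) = 235.85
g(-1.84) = -15.88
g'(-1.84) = 15.29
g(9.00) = 930.13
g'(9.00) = 306.13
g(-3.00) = -44.87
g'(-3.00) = 36.37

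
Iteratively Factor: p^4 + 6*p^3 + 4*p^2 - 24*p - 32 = (p + 4)*(p^3 + 2*p^2 - 4*p - 8) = (p - 2)*(p + 4)*(p^2 + 4*p + 4) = (p - 2)*(p + 2)*(p + 4)*(p + 2)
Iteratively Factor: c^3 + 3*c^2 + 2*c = (c + 1)*(c^2 + 2*c) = (c + 1)*(c + 2)*(c)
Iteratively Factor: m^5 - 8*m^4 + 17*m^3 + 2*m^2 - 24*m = (m + 1)*(m^4 - 9*m^3 + 26*m^2 - 24*m) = (m - 4)*(m + 1)*(m^3 - 5*m^2 + 6*m) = (m - 4)*(m - 3)*(m + 1)*(m^2 - 2*m) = (m - 4)*(m - 3)*(m - 2)*(m + 1)*(m)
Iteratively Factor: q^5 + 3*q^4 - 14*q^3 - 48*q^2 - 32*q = (q + 2)*(q^4 + q^3 - 16*q^2 - 16*q) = (q - 4)*(q + 2)*(q^3 + 5*q^2 + 4*q) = (q - 4)*(q + 2)*(q + 4)*(q^2 + q) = (q - 4)*(q + 1)*(q + 2)*(q + 4)*(q)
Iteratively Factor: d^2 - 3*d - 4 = (d - 4)*(d + 1)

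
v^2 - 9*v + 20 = (v - 5)*(v - 4)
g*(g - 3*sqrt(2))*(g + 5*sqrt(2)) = g^3 + 2*sqrt(2)*g^2 - 30*g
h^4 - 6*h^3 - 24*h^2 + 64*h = h*(h - 8)*(h - 2)*(h + 4)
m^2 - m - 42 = (m - 7)*(m + 6)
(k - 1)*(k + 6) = k^2 + 5*k - 6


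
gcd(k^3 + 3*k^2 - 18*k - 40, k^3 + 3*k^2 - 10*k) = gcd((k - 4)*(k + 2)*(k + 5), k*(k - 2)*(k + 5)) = k + 5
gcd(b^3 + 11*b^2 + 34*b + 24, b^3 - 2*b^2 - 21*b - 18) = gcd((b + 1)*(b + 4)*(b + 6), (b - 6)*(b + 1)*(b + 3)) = b + 1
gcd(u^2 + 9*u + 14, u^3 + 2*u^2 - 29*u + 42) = u + 7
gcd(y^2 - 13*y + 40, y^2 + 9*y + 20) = 1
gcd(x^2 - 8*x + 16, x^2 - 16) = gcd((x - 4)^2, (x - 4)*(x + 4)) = x - 4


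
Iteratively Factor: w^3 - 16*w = (w - 4)*(w^2 + 4*w) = (w - 4)*(w + 4)*(w)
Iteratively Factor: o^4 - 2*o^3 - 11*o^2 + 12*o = (o - 4)*(o^3 + 2*o^2 - 3*o) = (o - 4)*(o - 1)*(o^2 + 3*o) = (o - 4)*(o - 1)*(o + 3)*(o)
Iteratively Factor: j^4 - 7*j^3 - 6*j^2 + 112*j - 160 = (j - 2)*(j^3 - 5*j^2 - 16*j + 80) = (j - 4)*(j - 2)*(j^2 - j - 20) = (j - 5)*(j - 4)*(j - 2)*(j + 4)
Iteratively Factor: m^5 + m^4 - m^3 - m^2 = (m - 1)*(m^4 + 2*m^3 + m^2) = m*(m - 1)*(m^3 + 2*m^2 + m) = m*(m - 1)*(m + 1)*(m^2 + m) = m^2*(m - 1)*(m + 1)*(m + 1)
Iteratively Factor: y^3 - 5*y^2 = (y - 5)*(y^2) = y*(y - 5)*(y)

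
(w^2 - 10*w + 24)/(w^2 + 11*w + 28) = (w^2 - 10*w + 24)/(w^2 + 11*w + 28)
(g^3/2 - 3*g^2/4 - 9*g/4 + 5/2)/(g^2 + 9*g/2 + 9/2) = (2*g^3 - 3*g^2 - 9*g + 10)/(2*(2*g^2 + 9*g + 9))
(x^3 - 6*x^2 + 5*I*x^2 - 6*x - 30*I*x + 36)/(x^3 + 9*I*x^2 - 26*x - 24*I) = (x - 6)/(x + 4*I)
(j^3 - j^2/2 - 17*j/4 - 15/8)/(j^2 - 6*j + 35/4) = (4*j^2 + 8*j + 3)/(2*(2*j - 7))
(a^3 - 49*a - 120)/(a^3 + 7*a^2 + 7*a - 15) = (a - 8)/(a - 1)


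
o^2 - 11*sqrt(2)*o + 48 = (o - 8*sqrt(2))*(o - 3*sqrt(2))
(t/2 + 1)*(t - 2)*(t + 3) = t^3/2 + 3*t^2/2 - 2*t - 6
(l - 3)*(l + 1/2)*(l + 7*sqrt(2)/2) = l^3 - 5*l^2/2 + 7*sqrt(2)*l^2/2 - 35*sqrt(2)*l/4 - 3*l/2 - 21*sqrt(2)/4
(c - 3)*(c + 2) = c^2 - c - 6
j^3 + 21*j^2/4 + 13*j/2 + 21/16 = (j + 1/4)*(j + 3/2)*(j + 7/2)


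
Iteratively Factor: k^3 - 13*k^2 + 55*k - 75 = (k - 5)*(k^2 - 8*k + 15) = (k - 5)^2*(k - 3)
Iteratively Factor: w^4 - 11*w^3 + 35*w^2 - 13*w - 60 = (w + 1)*(w^3 - 12*w^2 + 47*w - 60) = (w - 5)*(w + 1)*(w^2 - 7*w + 12) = (w - 5)*(w - 4)*(w + 1)*(w - 3)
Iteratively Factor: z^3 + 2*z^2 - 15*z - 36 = (z + 3)*(z^2 - z - 12) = (z + 3)^2*(z - 4)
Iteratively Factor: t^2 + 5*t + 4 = (t + 1)*(t + 4)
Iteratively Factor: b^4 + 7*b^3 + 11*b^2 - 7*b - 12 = (b - 1)*(b^3 + 8*b^2 + 19*b + 12) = (b - 1)*(b + 3)*(b^2 + 5*b + 4) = (b - 1)*(b + 3)*(b + 4)*(b + 1)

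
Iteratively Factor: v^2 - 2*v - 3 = (v - 3)*(v + 1)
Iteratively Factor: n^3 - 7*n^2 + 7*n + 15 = (n - 3)*(n^2 - 4*n - 5) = (n - 5)*(n - 3)*(n + 1)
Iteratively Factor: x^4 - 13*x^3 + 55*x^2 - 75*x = (x)*(x^3 - 13*x^2 + 55*x - 75) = x*(x - 3)*(x^2 - 10*x + 25) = x*(x - 5)*(x - 3)*(x - 5)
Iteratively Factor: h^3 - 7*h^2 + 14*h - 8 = (h - 1)*(h^2 - 6*h + 8) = (h - 4)*(h - 1)*(h - 2)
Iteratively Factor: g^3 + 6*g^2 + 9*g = (g)*(g^2 + 6*g + 9) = g*(g + 3)*(g + 3)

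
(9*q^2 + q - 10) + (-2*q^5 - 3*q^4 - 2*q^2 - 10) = -2*q^5 - 3*q^4 + 7*q^2 + q - 20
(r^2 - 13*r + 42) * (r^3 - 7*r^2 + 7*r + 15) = r^5 - 20*r^4 + 140*r^3 - 370*r^2 + 99*r + 630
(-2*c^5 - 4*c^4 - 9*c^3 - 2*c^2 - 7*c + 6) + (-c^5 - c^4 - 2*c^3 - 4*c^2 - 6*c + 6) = -3*c^5 - 5*c^4 - 11*c^3 - 6*c^2 - 13*c + 12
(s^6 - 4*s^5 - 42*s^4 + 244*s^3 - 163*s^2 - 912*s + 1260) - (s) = s^6 - 4*s^5 - 42*s^4 + 244*s^3 - 163*s^2 - 913*s + 1260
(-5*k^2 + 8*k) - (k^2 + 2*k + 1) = -6*k^2 + 6*k - 1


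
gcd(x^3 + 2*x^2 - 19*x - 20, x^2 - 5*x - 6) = x + 1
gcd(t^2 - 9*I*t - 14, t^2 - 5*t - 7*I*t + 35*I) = t - 7*I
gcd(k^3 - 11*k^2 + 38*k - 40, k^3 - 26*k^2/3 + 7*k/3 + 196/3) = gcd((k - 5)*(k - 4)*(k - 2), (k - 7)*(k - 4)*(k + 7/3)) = k - 4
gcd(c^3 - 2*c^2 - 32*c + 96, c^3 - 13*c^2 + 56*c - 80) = c^2 - 8*c + 16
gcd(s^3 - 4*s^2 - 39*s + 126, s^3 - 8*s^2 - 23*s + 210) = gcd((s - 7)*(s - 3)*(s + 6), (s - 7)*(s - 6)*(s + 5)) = s - 7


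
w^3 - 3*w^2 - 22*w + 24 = (w - 6)*(w - 1)*(w + 4)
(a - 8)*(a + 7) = a^2 - a - 56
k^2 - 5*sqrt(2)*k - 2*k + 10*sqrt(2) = (k - 2)*(k - 5*sqrt(2))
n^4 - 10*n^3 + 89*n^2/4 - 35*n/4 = n*(n - 7)*(n - 5/2)*(n - 1/2)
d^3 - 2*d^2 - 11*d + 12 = (d - 4)*(d - 1)*(d + 3)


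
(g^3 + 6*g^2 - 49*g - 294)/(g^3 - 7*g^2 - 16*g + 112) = (g^2 + 13*g + 42)/(g^2 - 16)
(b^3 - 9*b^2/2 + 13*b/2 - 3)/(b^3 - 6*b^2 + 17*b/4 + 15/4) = 2*(b^2 - 3*b + 2)/(2*b^2 - 9*b - 5)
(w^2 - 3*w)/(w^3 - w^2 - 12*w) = (3 - w)/(-w^2 + w + 12)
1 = 1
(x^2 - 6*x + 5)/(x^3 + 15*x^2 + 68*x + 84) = (x^2 - 6*x + 5)/(x^3 + 15*x^2 + 68*x + 84)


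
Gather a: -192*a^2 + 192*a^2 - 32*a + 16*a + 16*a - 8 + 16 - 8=0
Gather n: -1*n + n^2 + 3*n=n^2 + 2*n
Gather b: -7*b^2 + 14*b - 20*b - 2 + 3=-7*b^2 - 6*b + 1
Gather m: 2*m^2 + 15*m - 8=2*m^2 + 15*m - 8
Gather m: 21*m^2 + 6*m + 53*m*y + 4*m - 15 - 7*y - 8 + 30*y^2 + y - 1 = 21*m^2 + m*(53*y + 10) + 30*y^2 - 6*y - 24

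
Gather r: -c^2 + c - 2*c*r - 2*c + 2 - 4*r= -c^2 - c + r*(-2*c - 4) + 2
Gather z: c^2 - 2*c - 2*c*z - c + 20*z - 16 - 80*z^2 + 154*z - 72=c^2 - 3*c - 80*z^2 + z*(174 - 2*c) - 88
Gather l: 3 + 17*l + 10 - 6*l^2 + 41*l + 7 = -6*l^2 + 58*l + 20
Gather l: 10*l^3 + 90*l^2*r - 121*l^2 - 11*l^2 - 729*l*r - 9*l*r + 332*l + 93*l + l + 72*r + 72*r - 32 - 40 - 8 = 10*l^3 + l^2*(90*r - 132) + l*(426 - 738*r) + 144*r - 80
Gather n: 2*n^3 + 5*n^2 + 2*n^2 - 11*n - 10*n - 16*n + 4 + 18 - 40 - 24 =2*n^3 + 7*n^2 - 37*n - 42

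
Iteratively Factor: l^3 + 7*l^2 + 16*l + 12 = (l + 3)*(l^2 + 4*l + 4) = (l + 2)*(l + 3)*(l + 2)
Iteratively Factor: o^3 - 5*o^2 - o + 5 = (o + 1)*(o^2 - 6*o + 5) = (o - 1)*(o + 1)*(o - 5)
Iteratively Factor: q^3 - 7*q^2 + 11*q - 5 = (q - 1)*(q^2 - 6*q + 5) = (q - 5)*(q - 1)*(q - 1)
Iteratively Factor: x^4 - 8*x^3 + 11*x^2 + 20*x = (x - 5)*(x^3 - 3*x^2 - 4*x) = (x - 5)*(x - 4)*(x^2 + x) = x*(x - 5)*(x - 4)*(x + 1)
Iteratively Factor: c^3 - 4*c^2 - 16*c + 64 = (c - 4)*(c^2 - 16) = (c - 4)*(c + 4)*(c - 4)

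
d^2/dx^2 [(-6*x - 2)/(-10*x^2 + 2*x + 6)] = 2*((-45*x - 2)*(-5*x^2 + x + 3) - (3*x + 1)*(10*x - 1)^2)/(-5*x^2 + x + 3)^3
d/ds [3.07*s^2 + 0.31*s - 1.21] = 6.14*s + 0.31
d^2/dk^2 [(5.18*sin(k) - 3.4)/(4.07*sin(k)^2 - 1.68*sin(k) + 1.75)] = (-85.8061820000001*sin(k)^5 + 189.863872*sin(k)^4 + 323.236144*sin(k)^3 - 440.423*sin(k)^2 - 87.74801*sin(k) + 59.69908)/(67.419143*sin(k)^6 - 83.487096*sin(k)^5 + 121.427229*sin(k)^4 - 76.536432*sin(k)^3 + 52.210725*sin(k)^2 - 15.435*sin(k) + 5.359375)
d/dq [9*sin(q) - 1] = 9*cos(q)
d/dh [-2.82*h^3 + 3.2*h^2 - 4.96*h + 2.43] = -8.46*h^2 + 6.4*h - 4.96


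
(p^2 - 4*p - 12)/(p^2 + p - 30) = (p^2 - 4*p - 12)/(p^2 + p - 30)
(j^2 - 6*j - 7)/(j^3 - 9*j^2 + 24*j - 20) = (j^2 - 6*j - 7)/(j^3 - 9*j^2 + 24*j - 20)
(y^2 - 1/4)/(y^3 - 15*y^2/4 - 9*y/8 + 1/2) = 2*(2*y - 1)/(4*y^2 - 17*y + 4)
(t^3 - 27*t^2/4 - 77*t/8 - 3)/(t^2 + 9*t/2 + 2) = (t^2 - 29*t/4 - 6)/(t + 4)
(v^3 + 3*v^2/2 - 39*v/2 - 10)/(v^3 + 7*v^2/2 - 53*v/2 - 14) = (v + 5)/(v + 7)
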